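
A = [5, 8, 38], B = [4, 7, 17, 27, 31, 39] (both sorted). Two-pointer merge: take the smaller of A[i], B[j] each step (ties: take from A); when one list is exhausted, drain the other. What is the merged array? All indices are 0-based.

[4, 5, 7, 8, 17, 27, 31, 38, 39]

[i=0,j=0] A[i]=5>B[j]=4 take 4 → j++
[i=0,j=1] A[i]=5<=B[j]=7 take 5 → i++
[i=1,j=1] A[i]=8>B[j]=7 take 7 → j++
[i=1,j=2] A[i]=8<=B[j]=17 take 8 → i++
[i=2,j=2] A[i]=38>B[j]=17 take 17 → j++
[i=2,j=3] A[i]=38>B[j]=27 take 27 → j++
[i=2,j=4] A[i]=38>B[j]=31 take 31 → j++
[i=2,j=5] A[i]=38<=B[j]=39 take 38 → i++
[i=3,j=5] A done, take B[j]=39 → j++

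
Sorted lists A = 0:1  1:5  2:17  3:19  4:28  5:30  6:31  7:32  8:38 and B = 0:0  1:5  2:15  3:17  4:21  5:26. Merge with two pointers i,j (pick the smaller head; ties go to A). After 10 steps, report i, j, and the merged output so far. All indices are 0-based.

[i=0,j=0] A[i]=1>B[j]=0 take 0 → j++
[i=0,j=1] A[i]=1<=B[j]=5 take 1 → i++
[i=1,j=1] A[i]=5<=B[j]=5 take 5 → i++
[i=2,j=1] A[i]=17>B[j]=5 take 5 → j++
[i=2,j=2] A[i]=17>B[j]=15 take 15 → j++
[i=2,j=3] A[i]=17<=B[j]=17 take 17 → i++
[i=3,j=3] A[i]=19>B[j]=17 take 17 → j++
[i=3,j=4] A[i]=19<=B[j]=21 take 19 → i++
[i=4,j=4] A[i]=28>B[j]=21 take 21 → j++
[i=4,j=5] A[i]=28>B[j]=26 take 26 → j++

i=4, j=6, merged so far=[0, 1, 5, 5, 15, 17, 17, 19, 21, 26]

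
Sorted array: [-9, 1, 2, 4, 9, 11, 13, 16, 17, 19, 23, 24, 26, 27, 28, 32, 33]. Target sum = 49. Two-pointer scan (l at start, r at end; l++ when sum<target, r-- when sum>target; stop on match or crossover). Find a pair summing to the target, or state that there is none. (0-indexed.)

(16, 33)

[0,16] -9+33=24 <49 → l++
[1,16] 1+33=34 <49 → l++
[2,16] 2+33=35 <49 → l++
[3,16] 4+33=37 <49 → l++
[4,16] 9+33=42 <49 → l++
[5,16] 11+33=44 <49 → l++
[6,16] 13+33=46 <49 → l++
[7,16] 16+33=49 → found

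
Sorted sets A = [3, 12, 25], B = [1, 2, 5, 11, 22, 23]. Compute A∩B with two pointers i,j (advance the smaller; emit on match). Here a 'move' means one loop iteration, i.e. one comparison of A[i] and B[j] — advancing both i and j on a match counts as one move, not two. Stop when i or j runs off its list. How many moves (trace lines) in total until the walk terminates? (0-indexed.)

i=0 j=0: 3>1, j++
i=0 j=1: 3>2, j++
i=0 j=2: 3<5, i++
i=1 j=2: 12>5, j++
i=1 j=3: 12>11, j++
i=1 j=4: 12<22, i++
i=2 j=4: 25>22, j++
i=2 j=5: 25>23, j++

8 moves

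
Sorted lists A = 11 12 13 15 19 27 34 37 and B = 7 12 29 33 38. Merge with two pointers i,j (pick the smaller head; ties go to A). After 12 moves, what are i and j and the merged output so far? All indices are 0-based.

[i=0,j=0] A[i]=11>B[j]=7 take 7 → j++
[i=0,j=1] A[i]=11<=B[j]=12 take 11 → i++
[i=1,j=1] A[i]=12<=B[j]=12 take 12 → i++
[i=2,j=1] A[i]=13>B[j]=12 take 12 → j++
[i=2,j=2] A[i]=13<=B[j]=29 take 13 → i++
[i=3,j=2] A[i]=15<=B[j]=29 take 15 → i++
[i=4,j=2] A[i]=19<=B[j]=29 take 19 → i++
[i=5,j=2] A[i]=27<=B[j]=29 take 27 → i++
[i=6,j=2] A[i]=34>B[j]=29 take 29 → j++
[i=6,j=3] A[i]=34>B[j]=33 take 33 → j++
[i=6,j=4] A[i]=34<=B[j]=38 take 34 → i++
[i=7,j=4] A[i]=37<=B[j]=38 take 37 → i++

i=8, j=4, merged so far=[7, 11, 12, 12, 13, 15, 19, 27, 29, 33, 34, 37]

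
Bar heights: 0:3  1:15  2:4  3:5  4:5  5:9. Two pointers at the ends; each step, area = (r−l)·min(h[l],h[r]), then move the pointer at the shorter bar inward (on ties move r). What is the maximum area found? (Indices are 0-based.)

max area = 36

[0,5] min(3,9)*5=15 best=15 * → l++
[1,5] min(15,9)*4=36 best=36 * → r--
[1,4] min(15,5)*3=15 best=36 → r--
[1,3] min(15,5)*2=10 best=36 → r--
[1,2] min(15,4)*1=4 best=36 → r--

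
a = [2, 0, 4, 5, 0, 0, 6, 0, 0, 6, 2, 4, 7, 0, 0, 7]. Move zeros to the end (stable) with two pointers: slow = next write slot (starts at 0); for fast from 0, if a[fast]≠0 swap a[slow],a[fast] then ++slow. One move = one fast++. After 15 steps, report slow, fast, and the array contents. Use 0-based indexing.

(s=0,f=0) a[fast]=2≠0 swap→a[0]=2 → slow++,fast++
(s=1,f=1) a[fast]=0 → fast++
(s=1,f=2) a[fast]=4≠0 swap→a[1]=4 → slow++,fast++
(s=2,f=3) a[fast]=5≠0 swap→a[2]=5 → slow++,fast++
(s=3,f=4) a[fast]=0 → fast++
(s=3,f=5) a[fast]=0 → fast++
(s=3,f=6) a[fast]=6≠0 swap→a[3]=6 → slow++,fast++
(s=4,f=7) a[fast]=0 → fast++
(s=4,f=8) a[fast]=0 → fast++
(s=4,f=9) a[fast]=6≠0 swap→a[4]=6 → slow++,fast++
(s=5,f=10) a[fast]=2≠0 swap→a[5]=2 → slow++,fast++
(s=6,f=11) a[fast]=4≠0 swap→a[6]=4 → slow++,fast++
(s=7,f=12) a[fast]=7≠0 swap→a[7]=7 → slow++,fast++
(s=8,f=13) a[fast]=0 → fast++
(s=8,f=14) a[fast]=0 → fast++

slow=8, fast=15, a=[2, 4, 5, 6, 6, 2, 4, 7, 0, 0, 0, 0, 0, 0, 0, 7]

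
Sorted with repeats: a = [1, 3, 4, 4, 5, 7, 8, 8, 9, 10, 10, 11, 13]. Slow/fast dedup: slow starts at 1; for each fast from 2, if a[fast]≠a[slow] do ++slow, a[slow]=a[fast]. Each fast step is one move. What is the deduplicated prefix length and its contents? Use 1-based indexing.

(s=1,f=2) a[fast]=3≠a[slow]=1 write a[2]=3 → slow++,fast++
(s=2,f=3) a[fast]=4≠a[slow]=3 write a[3]=4 → slow++,fast++
(s=3,f=4) a[fast]=4=a[slow] dup → fast++
(s=3,f=5) a[fast]=5≠a[slow]=4 write a[4]=5 → slow++,fast++
(s=4,f=6) a[fast]=7≠a[slow]=5 write a[5]=7 → slow++,fast++
(s=5,f=7) a[fast]=8≠a[slow]=7 write a[6]=8 → slow++,fast++
(s=6,f=8) a[fast]=8=a[slow] dup → fast++
(s=6,f=9) a[fast]=9≠a[slow]=8 write a[7]=9 → slow++,fast++
(s=7,f=10) a[fast]=10≠a[slow]=9 write a[8]=10 → slow++,fast++
(s=8,f=11) a[fast]=10=a[slow] dup → fast++
(s=8,f=12) a[fast]=11≠a[slow]=10 write a[9]=11 → slow++,fast++
(s=9,f=13) a[fast]=13≠a[slow]=11 write a[10]=13 → slow++,fast++

length 10; prefix = [1, 3, 4, 5, 7, 8, 9, 10, 11, 13]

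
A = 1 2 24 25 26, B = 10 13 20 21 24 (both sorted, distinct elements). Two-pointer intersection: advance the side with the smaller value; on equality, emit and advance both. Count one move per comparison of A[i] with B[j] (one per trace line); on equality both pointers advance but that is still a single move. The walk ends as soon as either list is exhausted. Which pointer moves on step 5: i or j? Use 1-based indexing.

j

i=1 j=1: 1<10, i++
i=2 j=1: 2<10, i++
i=3 j=1: 24>10, j++
i=3 j=2: 24>13, j++
i=3 j=3: 24>20, j++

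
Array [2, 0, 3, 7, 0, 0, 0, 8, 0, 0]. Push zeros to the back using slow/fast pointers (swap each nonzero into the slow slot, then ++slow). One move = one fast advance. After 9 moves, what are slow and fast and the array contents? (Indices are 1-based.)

slow=1 fast=1: a[fast]=2≠0 swap→a[1]=2, slow++,fast++
slow=2 fast=2: a[fast]=0, fast++
slow=2 fast=3: a[fast]=3≠0 swap→a[2]=3, slow++,fast++
slow=3 fast=4: a[fast]=7≠0 swap→a[3]=7, slow++,fast++
slow=4 fast=5: a[fast]=0, fast++
slow=4 fast=6: a[fast]=0, fast++
slow=4 fast=7: a[fast]=0, fast++
slow=4 fast=8: a[fast]=8≠0 swap→a[4]=8, slow++,fast++
slow=5 fast=9: a[fast]=0, fast++

slow=5, fast=10, a=[2, 3, 7, 8, 0, 0, 0, 0, 0, 0]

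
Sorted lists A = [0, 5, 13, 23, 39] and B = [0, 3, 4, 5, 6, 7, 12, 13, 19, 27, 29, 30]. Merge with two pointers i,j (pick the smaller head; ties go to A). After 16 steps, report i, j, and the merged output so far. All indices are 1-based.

i=1 j=1: A[i]=0<=B[j]=0 take 0, i++
i=2 j=1: A[i]=5>B[j]=0 take 0, j++
i=2 j=2: A[i]=5>B[j]=3 take 3, j++
i=2 j=3: A[i]=5>B[j]=4 take 4, j++
i=2 j=4: A[i]=5<=B[j]=5 take 5, i++
i=3 j=4: A[i]=13>B[j]=5 take 5, j++
i=3 j=5: A[i]=13>B[j]=6 take 6, j++
i=3 j=6: A[i]=13>B[j]=7 take 7, j++
i=3 j=7: A[i]=13>B[j]=12 take 12, j++
i=3 j=8: A[i]=13<=B[j]=13 take 13, i++
i=4 j=8: A[i]=23>B[j]=13 take 13, j++
i=4 j=9: A[i]=23>B[j]=19 take 19, j++
i=4 j=10: A[i]=23<=B[j]=27 take 23, i++
i=5 j=10: A[i]=39>B[j]=27 take 27, j++
i=5 j=11: A[i]=39>B[j]=29 take 29, j++
i=5 j=12: A[i]=39>B[j]=30 take 30, j++

i=5, j=13, merged so far=[0, 0, 3, 4, 5, 5, 6, 7, 12, 13, 13, 19, 23, 27, 29, 30]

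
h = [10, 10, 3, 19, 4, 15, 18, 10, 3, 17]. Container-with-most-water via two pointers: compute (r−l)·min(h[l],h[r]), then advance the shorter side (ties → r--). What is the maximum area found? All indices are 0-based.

[0,9] min(10,17)*9=90 best=90 * → l++
[1,9] min(10,17)*8=80 best=90 → l++
[2,9] min(3,17)*7=21 best=90 → l++
[3,9] min(19,17)*6=102 best=102 * → r--
[3,8] min(19,3)*5=15 best=102 → r--
[3,7] min(19,10)*4=40 best=102 → r--
[3,6] min(19,18)*3=54 best=102 → r--
[3,5] min(19,15)*2=30 best=102 → r--
[3,4] min(19,4)*1=4 best=102 → r--

max area = 102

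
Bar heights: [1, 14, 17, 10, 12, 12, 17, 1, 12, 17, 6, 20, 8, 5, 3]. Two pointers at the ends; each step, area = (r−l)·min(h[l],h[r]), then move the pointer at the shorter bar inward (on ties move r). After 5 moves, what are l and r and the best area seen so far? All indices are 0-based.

[0,14] min(1,3)*14=14 best=14 * → l++
[1,14] min(14,3)*13=39 best=39 * → r--
[1,13] min(14,5)*12=60 best=60 * → r--
[1,12] min(14,8)*11=88 best=88 * → r--
[1,11] min(14,20)*10=140 best=140 * → l++

l=2, r=11, best area=140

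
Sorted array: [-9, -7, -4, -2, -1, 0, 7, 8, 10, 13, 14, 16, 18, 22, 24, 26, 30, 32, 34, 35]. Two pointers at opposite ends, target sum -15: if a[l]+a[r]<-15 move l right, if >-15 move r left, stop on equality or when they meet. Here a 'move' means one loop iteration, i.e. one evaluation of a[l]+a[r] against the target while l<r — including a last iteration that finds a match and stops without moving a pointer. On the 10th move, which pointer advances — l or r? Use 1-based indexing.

r

[1,20] -9+35=26 >-15 → r--
[1,19] -9+34=25 >-15 → r--
[1,18] -9+32=23 >-15 → r--
[1,17] -9+30=21 >-15 → r--
[1,16] -9+26=17 >-15 → r--
[1,15] -9+24=15 >-15 → r--
[1,14] -9+22=13 >-15 → r--
[1,13] -9+18=9 >-15 → r--
[1,12] -9+16=7 >-15 → r--
[1,11] -9+14=5 >-15 → r--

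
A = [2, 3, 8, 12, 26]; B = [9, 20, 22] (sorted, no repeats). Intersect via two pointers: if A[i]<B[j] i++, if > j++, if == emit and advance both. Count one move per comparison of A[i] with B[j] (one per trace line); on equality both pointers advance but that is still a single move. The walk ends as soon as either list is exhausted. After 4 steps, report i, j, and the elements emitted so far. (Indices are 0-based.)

i=3, j=1, emitted=[]

i=0 j=0: 2<9, i++
i=1 j=0: 3<9, i++
i=2 j=0: 8<9, i++
i=3 j=0: 12>9, j++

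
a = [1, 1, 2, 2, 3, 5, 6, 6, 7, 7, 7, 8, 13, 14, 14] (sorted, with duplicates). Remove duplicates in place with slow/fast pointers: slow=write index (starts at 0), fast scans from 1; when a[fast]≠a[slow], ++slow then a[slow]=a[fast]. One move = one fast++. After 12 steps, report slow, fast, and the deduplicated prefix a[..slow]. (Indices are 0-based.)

(s=0,f=1) a[fast]=1=a[slow] dup → fast++
(s=0,f=2) a[fast]=2≠a[slow]=1 write a[1]=2 → slow++,fast++
(s=1,f=3) a[fast]=2=a[slow] dup → fast++
(s=1,f=4) a[fast]=3≠a[slow]=2 write a[2]=3 → slow++,fast++
(s=2,f=5) a[fast]=5≠a[slow]=3 write a[3]=5 → slow++,fast++
(s=3,f=6) a[fast]=6≠a[slow]=5 write a[4]=6 → slow++,fast++
(s=4,f=7) a[fast]=6=a[slow] dup → fast++
(s=4,f=8) a[fast]=7≠a[slow]=6 write a[5]=7 → slow++,fast++
(s=5,f=9) a[fast]=7=a[slow] dup → fast++
(s=5,f=10) a[fast]=7=a[slow] dup → fast++
(s=5,f=11) a[fast]=8≠a[slow]=7 write a[6]=8 → slow++,fast++
(s=6,f=12) a[fast]=13≠a[slow]=8 write a[7]=13 → slow++,fast++

slow=7, fast=13, prefix=[1, 2, 3, 5, 6, 7, 8, 13]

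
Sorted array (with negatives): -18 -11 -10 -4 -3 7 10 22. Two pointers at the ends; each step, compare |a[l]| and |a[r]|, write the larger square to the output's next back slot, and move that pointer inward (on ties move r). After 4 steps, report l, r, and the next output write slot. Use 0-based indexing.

[0,7] |-18|<=|22| out[7]=484 → r--
[0,6] |-18|>|10| out[6]=324 → l++
[1,6] |-11|>|10| out[5]=121 → l++
[2,6] |-10|<=|10| out[4]=100 → r--

l=2, r=5, next write slot=3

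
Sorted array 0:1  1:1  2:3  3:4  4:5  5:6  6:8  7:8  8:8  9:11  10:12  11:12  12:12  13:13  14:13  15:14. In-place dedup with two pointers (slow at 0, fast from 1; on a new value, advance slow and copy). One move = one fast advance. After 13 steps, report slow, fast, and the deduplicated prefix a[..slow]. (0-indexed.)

slow=8, fast=14, prefix=[1, 3, 4, 5, 6, 8, 11, 12, 13]

(s=0,f=1) a[fast]=1=a[slow] dup → fast++
(s=0,f=2) a[fast]=3≠a[slow]=1 write a[1]=3 → slow++,fast++
(s=1,f=3) a[fast]=4≠a[slow]=3 write a[2]=4 → slow++,fast++
(s=2,f=4) a[fast]=5≠a[slow]=4 write a[3]=5 → slow++,fast++
(s=3,f=5) a[fast]=6≠a[slow]=5 write a[4]=6 → slow++,fast++
(s=4,f=6) a[fast]=8≠a[slow]=6 write a[5]=8 → slow++,fast++
(s=5,f=7) a[fast]=8=a[slow] dup → fast++
(s=5,f=8) a[fast]=8=a[slow] dup → fast++
(s=5,f=9) a[fast]=11≠a[slow]=8 write a[6]=11 → slow++,fast++
(s=6,f=10) a[fast]=12≠a[slow]=11 write a[7]=12 → slow++,fast++
(s=7,f=11) a[fast]=12=a[slow] dup → fast++
(s=7,f=12) a[fast]=12=a[slow] dup → fast++
(s=7,f=13) a[fast]=13≠a[slow]=12 write a[8]=13 → slow++,fast++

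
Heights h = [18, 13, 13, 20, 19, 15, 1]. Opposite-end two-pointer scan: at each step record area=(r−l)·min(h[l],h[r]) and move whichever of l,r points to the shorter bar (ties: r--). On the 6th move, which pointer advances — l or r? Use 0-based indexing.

l=0 r=6: min(18,1)*6=6 best=6 *, r--
l=0 r=5: min(18,15)*5=75 best=75 *, r--
l=0 r=4: min(18,19)*4=72 best=75, l++
l=1 r=4: min(13,19)*3=39 best=75, l++
l=2 r=4: min(13,19)*2=26 best=75, l++
l=3 r=4: min(20,19)*1=19 best=75, r--

r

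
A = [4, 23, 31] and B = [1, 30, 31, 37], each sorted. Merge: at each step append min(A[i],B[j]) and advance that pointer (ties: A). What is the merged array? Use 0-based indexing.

[1, 4, 23, 30, 31, 31, 37]

i=0 j=0: A[i]=4>B[j]=1 take 1, j++
i=0 j=1: A[i]=4<=B[j]=30 take 4, i++
i=1 j=1: A[i]=23<=B[j]=30 take 23, i++
i=2 j=1: A[i]=31>B[j]=30 take 30, j++
i=2 j=2: A[i]=31<=B[j]=31 take 31, i++
i=3 j=2: A done, take B[j]=31, j++
i=3 j=3: A done, take B[j]=37, j++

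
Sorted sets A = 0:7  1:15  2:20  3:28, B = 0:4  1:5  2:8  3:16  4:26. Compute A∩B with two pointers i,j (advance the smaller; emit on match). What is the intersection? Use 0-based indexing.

[i=0,j=0] 7>4 → j++
[i=0,j=1] 7>5 → j++
[i=0,j=2] 7<8 → i++
[i=1,j=2] 15>8 → j++
[i=1,j=3] 15<16 → i++
[i=2,j=3] 20>16 → j++
[i=2,j=4] 20<26 → i++
[i=3,j=4] 28>26 → j++

intersection = []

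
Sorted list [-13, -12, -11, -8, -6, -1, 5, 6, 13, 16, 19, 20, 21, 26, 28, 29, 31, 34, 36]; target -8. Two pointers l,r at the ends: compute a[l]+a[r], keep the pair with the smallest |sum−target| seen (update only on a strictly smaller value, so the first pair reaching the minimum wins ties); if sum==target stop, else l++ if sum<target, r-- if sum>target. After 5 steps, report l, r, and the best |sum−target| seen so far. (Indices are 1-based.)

[1,19] -13+36=23 d=31 * → r--
[1,18] -13+34=21 d=29 * → r--
[1,17] -13+31=18 d=26 * → r--
[1,16] -13+29=16 d=24 * → r--
[1,15] -13+28=15 d=23 * → r--

l=1, r=14, best |Δ|=23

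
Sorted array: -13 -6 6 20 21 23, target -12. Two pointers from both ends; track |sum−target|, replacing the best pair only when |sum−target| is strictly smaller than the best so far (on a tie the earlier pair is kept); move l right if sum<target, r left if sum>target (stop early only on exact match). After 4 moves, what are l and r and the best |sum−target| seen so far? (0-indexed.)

l=0, r=1, best |Δ|=5

[0,5] -13+23=10 d=22 * → r--
[0,4] -13+21=8 d=20 * → r--
[0,3] -13+20=7 d=19 * → r--
[0,2] -13+6=-7 d=5 * → r--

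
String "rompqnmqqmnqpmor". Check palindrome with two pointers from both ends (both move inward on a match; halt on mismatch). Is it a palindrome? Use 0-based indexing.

palindrome

l=0 r=15: 'r'=='r', l++,r--
l=1 r=14: 'o'=='o', l++,r--
l=2 r=13: 'm'=='m', l++,r--
l=3 r=12: 'p'=='p', l++,r--
l=4 r=11: 'q'=='q', l++,r--
l=5 r=10: 'n'=='n', l++,r--
l=6 r=9: 'm'=='m', l++,r--
l=7 r=8: 'q'=='q', l++,r--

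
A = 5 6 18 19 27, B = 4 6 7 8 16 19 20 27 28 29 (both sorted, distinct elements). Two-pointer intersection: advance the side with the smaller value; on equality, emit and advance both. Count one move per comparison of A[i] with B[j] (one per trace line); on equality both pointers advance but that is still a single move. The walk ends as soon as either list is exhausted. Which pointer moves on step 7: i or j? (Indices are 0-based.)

i

i=0 j=0: 5>4, j++
i=0 j=1: 5<6, i++
i=1 j=1: 6==6 emit, i++,j++
i=2 j=2: 18>7, j++
i=2 j=3: 18>8, j++
i=2 j=4: 18>16, j++
i=2 j=5: 18<19, i++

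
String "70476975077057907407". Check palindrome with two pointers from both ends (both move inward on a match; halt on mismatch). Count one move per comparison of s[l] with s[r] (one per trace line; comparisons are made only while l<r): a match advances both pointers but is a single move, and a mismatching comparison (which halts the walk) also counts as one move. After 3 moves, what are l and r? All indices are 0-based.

l=0 r=19: '7'=='7', l++,r--
l=1 r=18: '0'=='0', l++,r--
l=2 r=17: '4'=='4', l++,r--

l=3, r=16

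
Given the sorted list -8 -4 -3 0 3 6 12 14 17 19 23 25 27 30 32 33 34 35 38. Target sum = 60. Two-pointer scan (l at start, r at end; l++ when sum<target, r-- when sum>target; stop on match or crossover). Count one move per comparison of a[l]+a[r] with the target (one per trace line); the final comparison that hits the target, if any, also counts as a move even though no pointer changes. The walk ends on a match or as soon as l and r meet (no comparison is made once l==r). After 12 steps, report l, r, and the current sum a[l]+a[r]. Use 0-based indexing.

l=0 r=18: -8+38=30 <60, l++
l=1 r=18: -4+38=34 <60, l++
l=2 r=18: -3+38=35 <60, l++
l=3 r=18: 0+38=38 <60, l++
l=4 r=18: 3+38=41 <60, l++
l=5 r=18: 6+38=44 <60, l++
l=6 r=18: 12+38=50 <60, l++
l=7 r=18: 14+38=52 <60, l++
l=8 r=18: 17+38=55 <60, l++
l=9 r=18: 19+38=57 <60, l++
l=10 r=18: 23+38=61 >60, r--
l=10 r=17: 23+35=58 <60, l++

l=11, r=17, sum=60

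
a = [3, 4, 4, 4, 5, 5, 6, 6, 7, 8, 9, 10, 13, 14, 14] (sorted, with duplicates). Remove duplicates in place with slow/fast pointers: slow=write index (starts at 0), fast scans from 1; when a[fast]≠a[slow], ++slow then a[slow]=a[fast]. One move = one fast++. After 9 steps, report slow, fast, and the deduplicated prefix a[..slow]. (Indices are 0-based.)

slow=5, fast=10, prefix=[3, 4, 5, 6, 7, 8]

slow=0 fast=1: a[fast]=4≠a[slow]=3 write a[1]=4, slow++,fast++
slow=1 fast=2: a[fast]=4=a[slow] dup, fast++
slow=1 fast=3: a[fast]=4=a[slow] dup, fast++
slow=1 fast=4: a[fast]=5≠a[slow]=4 write a[2]=5, slow++,fast++
slow=2 fast=5: a[fast]=5=a[slow] dup, fast++
slow=2 fast=6: a[fast]=6≠a[slow]=5 write a[3]=6, slow++,fast++
slow=3 fast=7: a[fast]=6=a[slow] dup, fast++
slow=3 fast=8: a[fast]=7≠a[slow]=6 write a[4]=7, slow++,fast++
slow=4 fast=9: a[fast]=8≠a[slow]=7 write a[5]=8, slow++,fast++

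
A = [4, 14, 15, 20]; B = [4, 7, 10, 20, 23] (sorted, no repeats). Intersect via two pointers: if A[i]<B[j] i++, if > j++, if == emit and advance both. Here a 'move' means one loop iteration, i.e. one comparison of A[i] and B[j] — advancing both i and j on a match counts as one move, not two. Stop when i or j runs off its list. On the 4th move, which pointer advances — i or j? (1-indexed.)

[i=1,j=1] 4==4 emit → i++,j++
[i=2,j=2] 14>7 → j++
[i=2,j=3] 14>10 → j++
[i=2,j=4] 14<20 → i++

i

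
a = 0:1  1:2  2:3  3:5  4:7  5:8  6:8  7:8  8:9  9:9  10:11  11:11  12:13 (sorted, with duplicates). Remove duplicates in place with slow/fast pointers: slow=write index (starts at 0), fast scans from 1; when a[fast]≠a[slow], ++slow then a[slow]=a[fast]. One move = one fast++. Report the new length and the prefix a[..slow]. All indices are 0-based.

length 9; prefix = [1, 2, 3, 5, 7, 8, 9, 11, 13]

slow=0 fast=1: a[fast]=2≠a[slow]=1 write a[1]=2, slow++,fast++
slow=1 fast=2: a[fast]=3≠a[slow]=2 write a[2]=3, slow++,fast++
slow=2 fast=3: a[fast]=5≠a[slow]=3 write a[3]=5, slow++,fast++
slow=3 fast=4: a[fast]=7≠a[slow]=5 write a[4]=7, slow++,fast++
slow=4 fast=5: a[fast]=8≠a[slow]=7 write a[5]=8, slow++,fast++
slow=5 fast=6: a[fast]=8=a[slow] dup, fast++
slow=5 fast=7: a[fast]=8=a[slow] dup, fast++
slow=5 fast=8: a[fast]=9≠a[slow]=8 write a[6]=9, slow++,fast++
slow=6 fast=9: a[fast]=9=a[slow] dup, fast++
slow=6 fast=10: a[fast]=11≠a[slow]=9 write a[7]=11, slow++,fast++
slow=7 fast=11: a[fast]=11=a[slow] dup, fast++
slow=7 fast=12: a[fast]=13≠a[slow]=11 write a[8]=13, slow++,fast++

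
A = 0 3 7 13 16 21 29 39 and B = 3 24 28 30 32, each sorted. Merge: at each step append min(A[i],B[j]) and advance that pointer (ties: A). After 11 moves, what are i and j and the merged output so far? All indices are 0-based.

i=7, j=4, merged so far=[0, 3, 3, 7, 13, 16, 21, 24, 28, 29, 30]

i=0 j=0: A[i]=0<=B[j]=3 take 0, i++
i=1 j=0: A[i]=3<=B[j]=3 take 3, i++
i=2 j=0: A[i]=7>B[j]=3 take 3, j++
i=2 j=1: A[i]=7<=B[j]=24 take 7, i++
i=3 j=1: A[i]=13<=B[j]=24 take 13, i++
i=4 j=1: A[i]=16<=B[j]=24 take 16, i++
i=5 j=1: A[i]=21<=B[j]=24 take 21, i++
i=6 j=1: A[i]=29>B[j]=24 take 24, j++
i=6 j=2: A[i]=29>B[j]=28 take 28, j++
i=6 j=3: A[i]=29<=B[j]=30 take 29, i++
i=7 j=3: A[i]=39>B[j]=30 take 30, j++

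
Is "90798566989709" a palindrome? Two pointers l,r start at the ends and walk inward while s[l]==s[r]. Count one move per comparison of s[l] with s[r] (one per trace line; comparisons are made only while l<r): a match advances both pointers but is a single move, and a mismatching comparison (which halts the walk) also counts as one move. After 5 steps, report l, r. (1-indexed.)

l=6, r=9

l=1 r=14: '9'=='9', l++,r--
l=2 r=13: '0'=='0', l++,r--
l=3 r=12: '7'=='7', l++,r--
l=4 r=11: '9'=='9', l++,r--
l=5 r=10: '8'=='8', l++,r--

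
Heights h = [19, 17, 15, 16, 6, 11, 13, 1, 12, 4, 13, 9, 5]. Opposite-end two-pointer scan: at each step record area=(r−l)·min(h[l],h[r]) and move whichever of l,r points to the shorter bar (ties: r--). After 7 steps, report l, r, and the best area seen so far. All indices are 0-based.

l=0 r=12: min(19,5)*12=60 best=60 *, r--
l=0 r=11: min(19,9)*11=99 best=99 *, r--
l=0 r=10: min(19,13)*10=130 best=130 *, r--
l=0 r=9: min(19,4)*9=36 best=130, r--
l=0 r=8: min(19,12)*8=96 best=130, r--
l=0 r=7: min(19,1)*7=7 best=130, r--
l=0 r=6: min(19,13)*6=78 best=130, r--

l=0, r=5, best area=130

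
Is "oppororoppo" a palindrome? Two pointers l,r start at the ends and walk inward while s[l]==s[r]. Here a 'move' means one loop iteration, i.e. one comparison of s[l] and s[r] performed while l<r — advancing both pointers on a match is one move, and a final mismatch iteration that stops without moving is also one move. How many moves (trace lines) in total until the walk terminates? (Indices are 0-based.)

5 moves

[0,10] 'o'=='o' → l++,r--
[1,9] 'p'=='p' → l++,r--
[2,8] 'p'=='p' → l++,r--
[3,7] 'o'=='o' → l++,r--
[4,6] 'r'=='r' → l++,r--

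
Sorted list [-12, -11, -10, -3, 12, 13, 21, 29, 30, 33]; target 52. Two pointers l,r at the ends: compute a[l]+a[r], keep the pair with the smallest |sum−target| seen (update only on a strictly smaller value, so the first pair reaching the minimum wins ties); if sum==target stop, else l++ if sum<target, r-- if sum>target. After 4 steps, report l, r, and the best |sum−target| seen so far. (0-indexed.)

l=4, r=9, best |Δ|=22

[0,9] -12+33=21 d=31 * → l++
[1,9] -11+33=22 d=30 * → l++
[2,9] -10+33=23 d=29 * → l++
[3,9] -3+33=30 d=22 * → l++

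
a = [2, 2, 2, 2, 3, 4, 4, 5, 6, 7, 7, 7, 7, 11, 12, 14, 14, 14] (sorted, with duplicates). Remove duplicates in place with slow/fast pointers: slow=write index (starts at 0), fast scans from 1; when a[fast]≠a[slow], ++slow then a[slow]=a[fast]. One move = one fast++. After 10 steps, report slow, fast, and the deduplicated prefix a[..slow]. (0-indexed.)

slow=0 fast=1: a[fast]=2=a[slow] dup, fast++
slow=0 fast=2: a[fast]=2=a[slow] dup, fast++
slow=0 fast=3: a[fast]=2=a[slow] dup, fast++
slow=0 fast=4: a[fast]=3≠a[slow]=2 write a[1]=3, slow++,fast++
slow=1 fast=5: a[fast]=4≠a[slow]=3 write a[2]=4, slow++,fast++
slow=2 fast=6: a[fast]=4=a[slow] dup, fast++
slow=2 fast=7: a[fast]=5≠a[slow]=4 write a[3]=5, slow++,fast++
slow=3 fast=8: a[fast]=6≠a[slow]=5 write a[4]=6, slow++,fast++
slow=4 fast=9: a[fast]=7≠a[slow]=6 write a[5]=7, slow++,fast++
slow=5 fast=10: a[fast]=7=a[slow] dup, fast++

slow=5, fast=11, prefix=[2, 3, 4, 5, 6, 7]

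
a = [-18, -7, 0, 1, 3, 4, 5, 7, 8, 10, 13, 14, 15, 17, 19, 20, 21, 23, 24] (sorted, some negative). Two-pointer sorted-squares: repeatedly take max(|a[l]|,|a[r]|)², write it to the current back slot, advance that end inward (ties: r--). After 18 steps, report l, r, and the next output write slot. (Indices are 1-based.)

l=3, r=3, next write slot=1

l=1 r=19: |-18|<=|24| out[19]=576, r--
l=1 r=18: |-18|<=|23| out[18]=529, r--
l=1 r=17: |-18|<=|21| out[17]=441, r--
l=1 r=16: |-18|<=|20| out[16]=400, r--
l=1 r=15: |-18|<=|19| out[15]=361, r--
l=1 r=14: |-18|>|17| out[14]=324, l++
l=2 r=14: |-7|<=|17| out[13]=289, r--
l=2 r=13: |-7|<=|15| out[12]=225, r--
l=2 r=12: |-7|<=|14| out[11]=196, r--
l=2 r=11: |-7|<=|13| out[10]=169, r--
l=2 r=10: |-7|<=|10| out[9]=100, r--
l=2 r=9: |-7|<=|8| out[8]=64, r--
l=2 r=8: |-7|<=|7| out[7]=49, r--
l=2 r=7: |-7|>|5| out[6]=49, l++
l=3 r=7: |0|<=|5| out[5]=25, r--
l=3 r=6: |0|<=|4| out[4]=16, r--
l=3 r=5: |0|<=|3| out[3]=9, r--
l=3 r=4: |0|<=|1| out[2]=1, r--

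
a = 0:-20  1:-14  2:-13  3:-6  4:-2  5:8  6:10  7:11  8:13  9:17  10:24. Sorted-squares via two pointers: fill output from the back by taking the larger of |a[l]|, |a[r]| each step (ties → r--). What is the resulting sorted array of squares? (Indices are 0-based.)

l=0 r=10: |-20|<=|24| out[10]=576, r--
l=0 r=9: |-20|>|17| out[9]=400, l++
l=1 r=9: |-14|<=|17| out[8]=289, r--
l=1 r=8: |-14|>|13| out[7]=196, l++
l=2 r=8: |-13|<=|13| out[6]=169, r--
l=2 r=7: |-13|>|11| out[5]=169, l++
l=3 r=7: |-6|<=|11| out[4]=121, r--
l=3 r=6: |-6|<=|10| out[3]=100, r--
l=3 r=5: |-6|<=|8| out[2]=64, r--
l=3 r=4: |-6|>|-2| out[1]=36, l++
l=4 r=4: |-2|<=|-2| out[0]=4, r--

[4, 36, 64, 100, 121, 169, 169, 196, 289, 400, 576]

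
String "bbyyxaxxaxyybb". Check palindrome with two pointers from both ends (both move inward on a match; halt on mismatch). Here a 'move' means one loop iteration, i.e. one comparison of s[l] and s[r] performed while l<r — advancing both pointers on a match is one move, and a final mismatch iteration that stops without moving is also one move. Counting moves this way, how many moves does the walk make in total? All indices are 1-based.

7 moves

l=1 r=14: 'b'=='b', l++,r--
l=2 r=13: 'b'=='b', l++,r--
l=3 r=12: 'y'=='y', l++,r--
l=4 r=11: 'y'=='y', l++,r--
l=5 r=10: 'x'=='x', l++,r--
l=6 r=9: 'a'=='a', l++,r--
l=7 r=8: 'x'=='x', l++,r--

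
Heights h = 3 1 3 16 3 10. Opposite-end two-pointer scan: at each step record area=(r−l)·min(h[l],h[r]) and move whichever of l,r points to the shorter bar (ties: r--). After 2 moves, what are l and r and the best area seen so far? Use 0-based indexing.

l=2, r=5, best area=15

[0,5] min(3,10)*5=15 best=15 * → l++
[1,5] min(1,10)*4=4 best=15 → l++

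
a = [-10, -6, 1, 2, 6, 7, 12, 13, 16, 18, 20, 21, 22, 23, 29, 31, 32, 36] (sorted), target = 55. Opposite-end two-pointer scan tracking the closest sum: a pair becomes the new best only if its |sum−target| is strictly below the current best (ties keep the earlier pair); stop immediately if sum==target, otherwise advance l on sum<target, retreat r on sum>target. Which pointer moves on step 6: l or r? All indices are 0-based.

l

l=0 r=17: -10+36=26 d=29 *, l++
l=1 r=17: -6+36=30 d=25 *, l++
l=2 r=17: 1+36=37 d=18 *, l++
l=3 r=17: 2+36=38 d=17 *, l++
l=4 r=17: 6+36=42 d=13 *, l++
l=5 r=17: 7+36=43 d=12 *, l++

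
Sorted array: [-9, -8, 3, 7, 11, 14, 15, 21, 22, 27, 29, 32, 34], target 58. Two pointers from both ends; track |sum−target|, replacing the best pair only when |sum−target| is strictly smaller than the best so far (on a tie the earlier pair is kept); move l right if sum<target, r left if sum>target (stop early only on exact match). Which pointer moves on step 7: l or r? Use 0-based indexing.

l

[0,12] -9+34=25 d=33 * → l++
[1,12] -8+34=26 d=32 * → l++
[2,12] 3+34=37 d=21 * → l++
[3,12] 7+34=41 d=17 * → l++
[4,12] 11+34=45 d=13 * → l++
[5,12] 14+34=48 d=10 * → l++
[6,12] 15+34=49 d=9 * → l++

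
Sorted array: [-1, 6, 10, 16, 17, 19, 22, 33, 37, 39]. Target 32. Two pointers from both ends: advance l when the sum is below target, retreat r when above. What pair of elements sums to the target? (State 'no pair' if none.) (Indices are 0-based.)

(-1, 33)

l=0 r=9: -1+39=38 >32, r--
l=0 r=8: -1+37=36 >32, r--
l=0 r=7: -1+33=32, found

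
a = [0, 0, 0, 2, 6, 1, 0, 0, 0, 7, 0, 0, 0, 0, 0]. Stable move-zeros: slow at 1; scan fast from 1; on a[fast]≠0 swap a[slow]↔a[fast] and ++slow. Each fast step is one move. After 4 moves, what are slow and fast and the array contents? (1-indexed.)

slow=1 fast=1: a[fast]=0, fast++
slow=1 fast=2: a[fast]=0, fast++
slow=1 fast=3: a[fast]=0, fast++
slow=1 fast=4: a[fast]=2≠0 swap→a[1]=2, slow++,fast++

slow=2, fast=5, a=[2, 0, 0, 0, 6, 1, 0, 0, 0, 7, 0, 0, 0, 0, 0]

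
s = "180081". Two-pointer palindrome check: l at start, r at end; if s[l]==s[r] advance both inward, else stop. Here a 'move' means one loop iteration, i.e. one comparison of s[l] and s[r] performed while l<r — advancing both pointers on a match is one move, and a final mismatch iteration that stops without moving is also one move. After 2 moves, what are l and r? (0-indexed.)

l=2, r=3

l=0 r=5: '1'=='1', l++,r--
l=1 r=4: '8'=='8', l++,r--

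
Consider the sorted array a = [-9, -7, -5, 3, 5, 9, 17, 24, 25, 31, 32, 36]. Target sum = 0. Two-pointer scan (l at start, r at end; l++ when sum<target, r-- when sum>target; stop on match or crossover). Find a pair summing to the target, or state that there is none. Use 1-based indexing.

[1,12] -9+36=27 >0 → r--
[1,11] -9+32=23 >0 → r--
[1,10] -9+31=22 >0 → r--
[1,9] -9+25=16 >0 → r--
[1,8] -9+24=15 >0 → r--
[1,7] -9+17=8 >0 → r--
[1,6] -9+9=0 → found

(-9, 9)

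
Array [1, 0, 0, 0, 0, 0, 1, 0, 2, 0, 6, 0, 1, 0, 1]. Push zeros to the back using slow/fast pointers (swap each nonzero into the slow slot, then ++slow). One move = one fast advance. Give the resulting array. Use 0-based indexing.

[1, 1, 2, 6, 1, 1, 0, 0, 0, 0, 0, 0, 0, 0, 0]

slow=0 fast=0: a[fast]=1≠0 swap→a[0]=1, slow++,fast++
slow=1 fast=1: a[fast]=0, fast++
slow=1 fast=2: a[fast]=0, fast++
slow=1 fast=3: a[fast]=0, fast++
slow=1 fast=4: a[fast]=0, fast++
slow=1 fast=5: a[fast]=0, fast++
slow=1 fast=6: a[fast]=1≠0 swap→a[1]=1, slow++,fast++
slow=2 fast=7: a[fast]=0, fast++
slow=2 fast=8: a[fast]=2≠0 swap→a[2]=2, slow++,fast++
slow=3 fast=9: a[fast]=0, fast++
slow=3 fast=10: a[fast]=6≠0 swap→a[3]=6, slow++,fast++
slow=4 fast=11: a[fast]=0, fast++
slow=4 fast=12: a[fast]=1≠0 swap→a[4]=1, slow++,fast++
slow=5 fast=13: a[fast]=0, fast++
slow=5 fast=14: a[fast]=1≠0 swap→a[5]=1, slow++,fast++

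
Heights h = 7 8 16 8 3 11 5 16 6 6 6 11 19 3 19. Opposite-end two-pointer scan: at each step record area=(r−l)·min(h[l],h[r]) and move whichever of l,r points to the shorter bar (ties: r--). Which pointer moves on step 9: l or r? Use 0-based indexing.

l

[0,14] min(7,19)*14=98 best=98 * → l++
[1,14] min(8,19)*13=104 best=104 * → l++
[2,14] min(16,19)*12=192 best=192 * → l++
[3,14] min(8,19)*11=88 best=192 → l++
[4,14] min(3,19)*10=30 best=192 → l++
[5,14] min(11,19)*9=99 best=192 → l++
[6,14] min(5,19)*8=40 best=192 → l++
[7,14] min(16,19)*7=112 best=192 → l++
[8,14] min(6,19)*6=36 best=192 → l++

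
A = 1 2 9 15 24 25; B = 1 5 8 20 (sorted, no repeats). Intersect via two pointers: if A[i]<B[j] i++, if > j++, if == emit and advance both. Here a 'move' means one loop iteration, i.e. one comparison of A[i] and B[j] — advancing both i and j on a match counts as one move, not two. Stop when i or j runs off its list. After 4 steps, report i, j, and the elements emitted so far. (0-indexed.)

[i=0,j=0] 1==1 emit → i++,j++
[i=1,j=1] 2<5 → i++
[i=2,j=1] 9>5 → j++
[i=2,j=2] 9>8 → j++

i=2, j=3, emitted=[1]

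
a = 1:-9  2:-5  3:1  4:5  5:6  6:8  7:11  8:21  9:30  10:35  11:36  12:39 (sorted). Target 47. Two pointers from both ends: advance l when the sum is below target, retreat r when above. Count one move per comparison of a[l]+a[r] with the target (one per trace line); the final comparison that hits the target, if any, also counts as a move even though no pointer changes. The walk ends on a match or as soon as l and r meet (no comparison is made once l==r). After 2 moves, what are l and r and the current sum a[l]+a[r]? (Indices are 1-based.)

l=1 r=12: -9+39=30 <47, l++
l=2 r=12: -5+39=34 <47, l++

l=3, r=12, sum=40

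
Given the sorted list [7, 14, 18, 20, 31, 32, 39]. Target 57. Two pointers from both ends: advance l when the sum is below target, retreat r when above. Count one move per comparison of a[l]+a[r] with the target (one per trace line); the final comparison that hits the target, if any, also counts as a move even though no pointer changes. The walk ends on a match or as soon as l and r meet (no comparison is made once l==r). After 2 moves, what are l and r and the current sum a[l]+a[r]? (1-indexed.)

[1,7] 7+39=46 <57 → l++
[2,7] 14+39=53 <57 → l++

l=3, r=7, sum=57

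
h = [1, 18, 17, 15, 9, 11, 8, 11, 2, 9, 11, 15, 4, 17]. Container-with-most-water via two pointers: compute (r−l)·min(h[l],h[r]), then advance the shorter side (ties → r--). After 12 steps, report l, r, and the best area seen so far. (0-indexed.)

l=1, r=2, best area=204

l=0 r=13: min(1,17)*13=13 best=13 *, l++
l=1 r=13: min(18,17)*12=204 best=204 *, r--
l=1 r=12: min(18,4)*11=44 best=204, r--
l=1 r=11: min(18,15)*10=150 best=204, r--
l=1 r=10: min(18,11)*9=99 best=204, r--
l=1 r=9: min(18,9)*8=72 best=204, r--
l=1 r=8: min(18,2)*7=14 best=204, r--
l=1 r=7: min(18,11)*6=66 best=204, r--
l=1 r=6: min(18,8)*5=40 best=204, r--
l=1 r=5: min(18,11)*4=44 best=204, r--
l=1 r=4: min(18,9)*3=27 best=204, r--
l=1 r=3: min(18,15)*2=30 best=204, r--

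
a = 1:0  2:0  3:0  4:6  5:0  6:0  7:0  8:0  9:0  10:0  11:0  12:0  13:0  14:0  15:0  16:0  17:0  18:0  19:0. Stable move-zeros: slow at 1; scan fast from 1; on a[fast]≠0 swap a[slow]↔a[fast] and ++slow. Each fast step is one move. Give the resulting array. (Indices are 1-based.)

[6, 0, 0, 0, 0, 0, 0, 0, 0, 0, 0, 0, 0, 0, 0, 0, 0, 0, 0]

(s=1,f=1) a[fast]=0 → fast++
(s=1,f=2) a[fast]=0 → fast++
(s=1,f=3) a[fast]=0 → fast++
(s=1,f=4) a[fast]=6≠0 swap→a[1]=6 → slow++,fast++
(s=2,f=5) a[fast]=0 → fast++
(s=2,f=6) a[fast]=0 → fast++
(s=2,f=7) a[fast]=0 → fast++
(s=2,f=8) a[fast]=0 → fast++
(s=2,f=9) a[fast]=0 → fast++
(s=2,f=10) a[fast]=0 → fast++
(s=2,f=11) a[fast]=0 → fast++
(s=2,f=12) a[fast]=0 → fast++
(s=2,f=13) a[fast]=0 → fast++
(s=2,f=14) a[fast]=0 → fast++
(s=2,f=15) a[fast]=0 → fast++
(s=2,f=16) a[fast]=0 → fast++
(s=2,f=17) a[fast]=0 → fast++
(s=2,f=18) a[fast]=0 → fast++
(s=2,f=19) a[fast]=0 → fast++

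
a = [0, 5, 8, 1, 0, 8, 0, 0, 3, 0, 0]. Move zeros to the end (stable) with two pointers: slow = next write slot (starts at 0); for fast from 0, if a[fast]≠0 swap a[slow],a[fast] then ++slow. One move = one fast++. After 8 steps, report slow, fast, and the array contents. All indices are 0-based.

slow=0 fast=0: a[fast]=0, fast++
slow=0 fast=1: a[fast]=5≠0 swap→a[0]=5, slow++,fast++
slow=1 fast=2: a[fast]=8≠0 swap→a[1]=8, slow++,fast++
slow=2 fast=3: a[fast]=1≠0 swap→a[2]=1, slow++,fast++
slow=3 fast=4: a[fast]=0, fast++
slow=3 fast=5: a[fast]=8≠0 swap→a[3]=8, slow++,fast++
slow=4 fast=6: a[fast]=0, fast++
slow=4 fast=7: a[fast]=0, fast++

slow=4, fast=8, a=[5, 8, 1, 8, 0, 0, 0, 0, 3, 0, 0]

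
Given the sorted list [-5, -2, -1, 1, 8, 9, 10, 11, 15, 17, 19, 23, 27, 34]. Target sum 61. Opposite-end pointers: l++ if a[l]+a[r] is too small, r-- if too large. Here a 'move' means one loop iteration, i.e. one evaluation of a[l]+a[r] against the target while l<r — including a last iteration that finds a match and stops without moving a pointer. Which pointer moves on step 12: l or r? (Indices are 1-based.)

l

l=1 r=14: -5+34=29 <61, l++
l=2 r=14: -2+34=32 <61, l++
l=3 r=14: -1+34=33 <61, l++
l=4 r=14: 1+34=35 <61, l++
l=5 r=14: 8+34=42 <61, l++
l=6 r=14: 9+34=43 <61, l++
l=7 r=14: 10+34=44 <61, l++
l=8 r=14: 11+34=45 <61, l++
l=9 r=14: 15+34=49 <61, l++
l=10 r=14: 17+34=51 <61, l++
l=11 r=14: 19+34=53 <61, l++
l=12 r=14: 23+34=57 <61, l++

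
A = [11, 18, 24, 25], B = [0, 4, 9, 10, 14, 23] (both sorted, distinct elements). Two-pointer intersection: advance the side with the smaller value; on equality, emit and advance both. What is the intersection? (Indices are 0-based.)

i=0 j=0: 11>0, j++
i=0 j=1: 11>4, j++
i=0 j=2: 11>9, j++
i=0 j=3: 11>10, j++
i=0 j=4: 11<14, i++
i=1 j=4: 18>14, j++
i=1 j=5: 18<23, i++
i=2 j=5: 24>23, j++

intersection = []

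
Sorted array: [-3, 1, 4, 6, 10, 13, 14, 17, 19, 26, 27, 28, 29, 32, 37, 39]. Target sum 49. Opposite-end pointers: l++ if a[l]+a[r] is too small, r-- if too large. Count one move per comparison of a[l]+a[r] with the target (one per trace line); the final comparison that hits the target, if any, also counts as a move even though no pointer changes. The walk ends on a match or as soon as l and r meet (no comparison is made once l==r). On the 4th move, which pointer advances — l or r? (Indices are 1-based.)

l

l=1 r=16: -3+39=36 <49, l++
l=2 r=16: 1+39=40 <49, l++
l=3 r=16: 4+39=43 <49, l++
l=4 r=16: 6+39=45 <49, l++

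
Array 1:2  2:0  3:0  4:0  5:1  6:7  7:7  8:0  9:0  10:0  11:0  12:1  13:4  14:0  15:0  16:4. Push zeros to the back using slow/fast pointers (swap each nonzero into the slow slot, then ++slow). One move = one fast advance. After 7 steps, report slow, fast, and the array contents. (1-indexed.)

(s=1,f=1) a[fast]=2≠0 swap→a[1]=2 → slow++,fast++
(s=2,f=2) a[fast]=0 → fast++
(s=2,f=3) a[fast]=0 → fast++
(s=2,f=4) a[fast]=0 → fast++
(s=2,f=5) a[fast]=1≠0 swap→a[2]=1 → slow++,fast++
(s=3,f=6) a[fast]=7≠0 swap→a[3]=7 → slow++,fast++
(s=4,f=7) a[fast]=7≠0 swap→a[4]=7 → slow++,fast++

slow=5, fast=8, a=[2, 1, 7, 7, 0, 0, 0, 0, 0, 0, 0, 1, 4, 0, 0, 4]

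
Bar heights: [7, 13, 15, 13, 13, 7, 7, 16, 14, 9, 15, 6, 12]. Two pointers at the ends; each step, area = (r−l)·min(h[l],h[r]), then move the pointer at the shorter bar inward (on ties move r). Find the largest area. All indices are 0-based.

l=0 r=12: min(7,12)*12=84 best=84 *, l++
l=1 r=12: min(13,12)*11=132 best=132 *, r--
l=1 r=11: min(13,6)*10=60 best=132, r--
l=1 r=10: min(13,15)*9=117 best=132, l++
l=2 r=10: min(15,15)*8=120 best=132, r--
l=2 r=9: min(15,9)*7=63 best=132, r--
l=2 r=8: min(15,14)*6=84 best=132, r--
l=2 r=7: min(15,16)*5=75 best=132, l++
l=3 r=7: min(13,16)*4=52 best=132, l++
l=4 r=7: min(13,16)*3=39 best=132, l++
l=5 r=7: min(7,16)*2=14 best=132, l++
l=6 r=7: min(7,16)*1=7 best=132, l++

max area = 132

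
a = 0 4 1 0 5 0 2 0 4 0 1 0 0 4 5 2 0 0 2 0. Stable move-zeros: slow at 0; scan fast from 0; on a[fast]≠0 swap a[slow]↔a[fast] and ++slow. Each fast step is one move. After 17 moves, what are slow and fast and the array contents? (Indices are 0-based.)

slow=0 fast=0: a[fast]=0, fast++
slow=0 fast=1: a[fast]=4≠0 swap→a[0]=4, slow++,fast++
slow=1 fast=2: a[fast]=1≠0 swap→a[1]=1, slow++,fast++
slow=2 fast=3: a[fast]=0, fast++
slow=2 fast=4: a[fast]=5≠0 swap→a[2]=5, slow++,fast++
slow=3 fast=5: a[fast]=0, fast++
slow=3 fast=6: a[fast]=2≠0 swap→a[3]=2, slow++,fast++
slow=4 fast=7: a[fast]=0, fast++
slow=4 fast=8: a[fast]=4≠0 swap→a[4]=4, slow++,fast++
slow=5 fast=9: a[fast]=0, fast++
slow=5 fast=10: a[fast]=1≠0 swap→a[5]=1, slow++,fast++
slow=6 fast=11: a[fast]=0, fast++
slow=6 fast=12: a[fast]=0, fast++
slow=6 fast=13: a[fast]=4≠0 swap→a[6]=4, slow++,fast++
slow=7 fast=14: a[fast]=5≠0 swap→a[7]=5, slow++,fast++
slow=8 fast=15: a[fast]=2≠0 swap→a[8]=2, slow++,fast++
slow=9 fast=16: a[fast]=0, fast++

slow=9, fast=17, a=[4, 1, 5, 2, 4, 1, 4, 5, 2, 0, 0, 0, 0, 0, 0, 0, 0, 0, 2, 0]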